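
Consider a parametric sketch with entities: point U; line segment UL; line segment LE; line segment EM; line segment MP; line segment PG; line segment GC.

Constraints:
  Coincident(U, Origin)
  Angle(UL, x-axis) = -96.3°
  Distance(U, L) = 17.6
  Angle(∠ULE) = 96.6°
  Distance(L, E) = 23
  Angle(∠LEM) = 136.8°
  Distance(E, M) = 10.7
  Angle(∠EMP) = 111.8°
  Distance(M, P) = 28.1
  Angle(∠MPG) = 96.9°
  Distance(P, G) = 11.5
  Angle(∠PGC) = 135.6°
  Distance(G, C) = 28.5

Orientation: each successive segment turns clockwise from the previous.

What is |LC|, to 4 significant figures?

8.165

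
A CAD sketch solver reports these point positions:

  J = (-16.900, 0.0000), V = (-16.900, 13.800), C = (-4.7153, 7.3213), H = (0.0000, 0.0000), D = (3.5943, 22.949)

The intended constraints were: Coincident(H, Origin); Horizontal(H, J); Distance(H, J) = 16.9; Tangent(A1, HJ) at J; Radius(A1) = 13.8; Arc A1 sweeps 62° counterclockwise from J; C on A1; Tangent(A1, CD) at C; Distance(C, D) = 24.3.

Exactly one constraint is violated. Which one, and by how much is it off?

Distance(C, D) = 24.3 — off by 6.60.

H = (0.00, 0.00) ✓; H.y = 0.00, J.y = 0.00 ✓; |HJ| = 16.90 ✓; ∠(VJ, JH) = 90.00° ✓; |VJ| = 13.80 ✓; bearing(V→C) − bearing(V→J) = 62.00° ✓; |VC| = 13.80 ✓; ∠(VC, CD) = 90.00° ✓; |CD| = 17.70 ✗.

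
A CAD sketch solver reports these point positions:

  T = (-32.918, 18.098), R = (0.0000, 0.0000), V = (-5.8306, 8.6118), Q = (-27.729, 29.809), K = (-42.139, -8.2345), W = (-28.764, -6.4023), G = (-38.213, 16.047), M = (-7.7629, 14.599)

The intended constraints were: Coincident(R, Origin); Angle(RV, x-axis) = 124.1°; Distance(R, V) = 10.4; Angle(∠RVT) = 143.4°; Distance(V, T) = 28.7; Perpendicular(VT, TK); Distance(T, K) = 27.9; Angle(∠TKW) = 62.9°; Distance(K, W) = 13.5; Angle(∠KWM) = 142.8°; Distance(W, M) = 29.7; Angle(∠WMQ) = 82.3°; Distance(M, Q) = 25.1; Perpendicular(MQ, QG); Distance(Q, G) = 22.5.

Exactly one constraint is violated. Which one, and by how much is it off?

Distance(Q, G) = 22.5 — off by 5.20.

R = (0.00, 0.00) ✓; RV at 124.1° ✓; |RV| = 10.40 ✓; ∠RVT = 143.4° ✓; |VT| = 28.70 ✓; ∠(VT, TK) = 90.00° ✓; |TK| = 27.90 ✓; ∠TKW = 62.90° ✓; |KW| = 13.50 ✓; ∠KWM = 142.8° ✓; |WM| = 29.70 ✓; ∠WMQ = 82.30° ✓; |MQ| = 25.10 ✓; ∠(MQ, QG) = 90.00° ✓; |QG| = 17.30 ✗.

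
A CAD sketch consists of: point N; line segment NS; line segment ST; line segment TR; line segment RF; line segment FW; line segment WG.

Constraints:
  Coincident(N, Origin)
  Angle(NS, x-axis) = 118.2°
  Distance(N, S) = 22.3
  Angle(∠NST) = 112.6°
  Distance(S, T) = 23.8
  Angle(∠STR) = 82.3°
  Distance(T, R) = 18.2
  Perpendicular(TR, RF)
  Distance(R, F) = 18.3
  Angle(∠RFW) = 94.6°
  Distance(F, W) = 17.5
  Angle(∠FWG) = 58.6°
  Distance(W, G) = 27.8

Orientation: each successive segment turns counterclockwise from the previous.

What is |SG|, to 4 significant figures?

30.42

N is at the origin; NS runs at 118.2° with length 22.3, so S = (-10.54, 19.65). ∠NST = 112.6° gives ST at -174.4° from the x-axis; with |ST| = 23.8, T = (-34.22, 17.33). ∠STR = 82.3° gives TR at -76.70° from the x-axis; with |TR| = 18.2, R = (-30.04, -0.3813). TR is perpendicular to RF, so RF runs at 13.30°; with |RF| = 18.3, F = (-12.23, 3.829). ∠RFW = 94.6° gives FW at 98.70° from the x-axis; with |FW| = 17.5, W = (-14.88, 21.13). ∠FWG = 58.6° gives WG at -139.9° from the x-axis; with |WG| = 27.8, G = (-36.14, 3.221). Then |SG| = |G − S| = 30.42.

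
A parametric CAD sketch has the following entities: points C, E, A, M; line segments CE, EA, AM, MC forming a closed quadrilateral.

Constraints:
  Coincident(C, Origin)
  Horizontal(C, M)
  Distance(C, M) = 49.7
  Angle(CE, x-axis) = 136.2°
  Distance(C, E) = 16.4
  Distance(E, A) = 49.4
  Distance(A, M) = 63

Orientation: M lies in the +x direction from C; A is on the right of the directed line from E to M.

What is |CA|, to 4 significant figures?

36.95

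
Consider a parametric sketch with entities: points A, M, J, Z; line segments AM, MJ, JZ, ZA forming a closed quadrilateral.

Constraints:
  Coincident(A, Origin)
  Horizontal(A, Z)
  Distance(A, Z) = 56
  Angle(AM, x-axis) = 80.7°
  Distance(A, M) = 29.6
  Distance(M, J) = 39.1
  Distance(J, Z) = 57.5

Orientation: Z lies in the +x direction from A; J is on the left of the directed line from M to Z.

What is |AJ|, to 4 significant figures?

64.22

Checks: |MJ| = 39.10 ✓; |JZ| = 57.50 ✓.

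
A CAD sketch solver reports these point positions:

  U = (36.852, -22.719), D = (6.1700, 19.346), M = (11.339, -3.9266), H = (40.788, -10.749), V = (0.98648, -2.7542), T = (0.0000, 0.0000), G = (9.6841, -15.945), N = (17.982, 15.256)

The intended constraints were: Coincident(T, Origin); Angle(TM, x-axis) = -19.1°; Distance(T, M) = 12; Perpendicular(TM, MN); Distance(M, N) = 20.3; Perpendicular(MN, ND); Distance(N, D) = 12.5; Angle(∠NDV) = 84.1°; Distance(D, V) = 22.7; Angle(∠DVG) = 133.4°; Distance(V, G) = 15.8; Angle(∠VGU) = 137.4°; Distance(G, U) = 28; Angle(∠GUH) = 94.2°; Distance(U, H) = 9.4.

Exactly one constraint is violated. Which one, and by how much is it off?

Distance(U, H) = 9.4 — off by 3.20.

T = (0.00, 0.00) ✓; TM at -19.10° ✓; |TM| = 12.00 ✓; ∠(TM, MN) = 90.00° ✓; |MN| = 20.30 ✓; ∠(MN, ND) = 90.00° ✓; |ND| = 12.50 ✓; ∠NDV = 84.10° ✓; |DV| = 22.70 ✓; ∠DVG = 133.4° ✓; |VG| = 15.80 ✓; ∠VGU = 137.4° ✓; |GU| = 28.00 ✓; ∠GUH = 94.20° ✓; |UH| = 12.60 ✗.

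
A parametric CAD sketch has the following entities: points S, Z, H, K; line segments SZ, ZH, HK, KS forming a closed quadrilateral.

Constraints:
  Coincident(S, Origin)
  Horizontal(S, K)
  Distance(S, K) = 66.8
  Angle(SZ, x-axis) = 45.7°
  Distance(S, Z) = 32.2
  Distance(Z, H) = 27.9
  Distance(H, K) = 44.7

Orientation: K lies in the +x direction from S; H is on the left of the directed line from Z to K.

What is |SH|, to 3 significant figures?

59.9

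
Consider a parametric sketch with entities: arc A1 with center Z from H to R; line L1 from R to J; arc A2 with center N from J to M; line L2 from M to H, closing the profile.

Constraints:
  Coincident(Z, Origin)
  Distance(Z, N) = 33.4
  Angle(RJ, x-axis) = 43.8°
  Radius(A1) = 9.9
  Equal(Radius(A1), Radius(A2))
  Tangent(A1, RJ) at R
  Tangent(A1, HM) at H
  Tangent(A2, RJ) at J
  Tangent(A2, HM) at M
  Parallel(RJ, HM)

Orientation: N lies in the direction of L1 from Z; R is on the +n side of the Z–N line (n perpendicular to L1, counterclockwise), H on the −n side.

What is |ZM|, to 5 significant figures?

34.836

Tangency of A1 to both parallel lines with radius 9.9 puts R and H at Z ± 9.9·n: R = (-6.8522, 7.1454), H = (6.8522, -7.1454). Equal radii place J and M the same way about N: J = N + 9.9·n = (17.255, 30.263), M = N − 9.9·n = (30.959, 15.972). Then |ZM| = |M − Z| = 34.836.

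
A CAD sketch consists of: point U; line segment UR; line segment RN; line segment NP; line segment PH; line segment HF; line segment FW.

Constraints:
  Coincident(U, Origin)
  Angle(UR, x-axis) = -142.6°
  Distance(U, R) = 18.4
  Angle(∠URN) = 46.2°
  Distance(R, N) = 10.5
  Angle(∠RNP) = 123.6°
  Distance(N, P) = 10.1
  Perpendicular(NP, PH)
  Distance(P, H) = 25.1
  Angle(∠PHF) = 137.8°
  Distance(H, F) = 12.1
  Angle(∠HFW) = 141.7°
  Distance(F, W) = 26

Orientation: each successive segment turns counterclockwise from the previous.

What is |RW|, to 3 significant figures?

34.6

∠PHF = 137.8° gives HF at 180° from the x-axis; with |HF| = 12.1, F = (-28.1, 11.6). ∠HFW = 141.7° gives FW at -142° from the x-axis; with |FW| = 26.0, W = (-48.5, -4.40). Then |RW| = |W − R| = 34.6.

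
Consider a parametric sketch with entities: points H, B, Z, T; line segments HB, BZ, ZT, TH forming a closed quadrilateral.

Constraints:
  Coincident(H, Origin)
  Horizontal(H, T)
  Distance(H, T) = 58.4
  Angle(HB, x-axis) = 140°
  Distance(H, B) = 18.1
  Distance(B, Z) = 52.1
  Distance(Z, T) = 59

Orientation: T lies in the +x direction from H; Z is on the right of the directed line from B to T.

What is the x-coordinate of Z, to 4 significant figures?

10.48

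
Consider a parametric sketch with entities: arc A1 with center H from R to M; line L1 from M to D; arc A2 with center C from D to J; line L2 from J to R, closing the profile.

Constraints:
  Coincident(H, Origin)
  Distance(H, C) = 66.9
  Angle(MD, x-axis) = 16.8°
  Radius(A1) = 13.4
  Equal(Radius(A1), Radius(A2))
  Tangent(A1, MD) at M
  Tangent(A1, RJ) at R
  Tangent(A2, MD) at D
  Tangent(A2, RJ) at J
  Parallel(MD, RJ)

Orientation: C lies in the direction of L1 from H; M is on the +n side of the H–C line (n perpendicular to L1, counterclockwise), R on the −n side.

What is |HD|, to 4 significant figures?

68.23

The slot axis is L1's direction at 16.8°, so u = (cos 16.8°, sin 16.8°) = (0.9573, 0.2890) and n = (−sin 16.8°, cos 16.8°) = (-0.2890, 0.9573). H is at the origin and C lies 66.9 along u from H, so C = 66.9·u = (64.04, 19.34). Tangency of A1 to both parallel lines with radius 13.4 puts M and R at H ± 13.4·n: M = (-3.873, 12.83), R = (3.873, -12.83). Equal radii place D and J the same way about C: D = C + 13.4·n = (60.17, 32.16), J = C − 13.4·n = (67.92, 6.508). Then |HD| = |D − H| = 68.23.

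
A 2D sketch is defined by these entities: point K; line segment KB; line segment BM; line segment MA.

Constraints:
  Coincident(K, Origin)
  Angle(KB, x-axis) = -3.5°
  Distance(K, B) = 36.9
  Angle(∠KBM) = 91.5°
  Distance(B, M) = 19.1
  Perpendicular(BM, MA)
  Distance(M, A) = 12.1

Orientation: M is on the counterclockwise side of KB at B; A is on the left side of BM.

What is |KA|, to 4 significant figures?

31.89

∠KBM = 91.5°, so BM runs at -3.5° + (180° − 91.5°) = 85.00° from the x-axis; with |BM| = 19.1, M = B + 19.1·(cos 85.00°, sin 85.00°) = (38.50, 16.77). The perpendicularity gives MA at right angles to BM; with |MA| = 12.1 on the left of BM, A = M + 12.1·(-0.9962, 0.08716) = (26.44, 17.83). Then |KA| = |A − K| = 31.89.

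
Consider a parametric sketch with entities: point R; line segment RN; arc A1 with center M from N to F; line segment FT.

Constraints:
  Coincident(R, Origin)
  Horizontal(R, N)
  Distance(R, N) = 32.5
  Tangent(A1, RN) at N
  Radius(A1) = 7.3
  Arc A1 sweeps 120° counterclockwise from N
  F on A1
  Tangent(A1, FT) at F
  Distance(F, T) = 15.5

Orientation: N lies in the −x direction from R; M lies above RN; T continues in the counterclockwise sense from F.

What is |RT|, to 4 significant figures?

41.78

R is at the origin; RN is horizontal with |RN| = 32.5 and N on the −x side, so N = (-32.50, 0.000). A1 meets RN tangentially, so MN is at right angles to RN, so M = N + (0, 7.3) = (-32.50, 7.300). On A1, N sits at bearing -90° from M; a 120° counterclockwise sweep puts F at bearing 30°, so F = M + 7.3·(cos 30°, sin 30°) = (-26.18, 10.95). Tangency of A1 to FT means the radius MF is perpendicular to FT, so FT runs along (−sin 30°, cos 30°); with |FT| = 15.5, T = (-33.93, 24.37). Then |RT| = |T − R| = 41.78.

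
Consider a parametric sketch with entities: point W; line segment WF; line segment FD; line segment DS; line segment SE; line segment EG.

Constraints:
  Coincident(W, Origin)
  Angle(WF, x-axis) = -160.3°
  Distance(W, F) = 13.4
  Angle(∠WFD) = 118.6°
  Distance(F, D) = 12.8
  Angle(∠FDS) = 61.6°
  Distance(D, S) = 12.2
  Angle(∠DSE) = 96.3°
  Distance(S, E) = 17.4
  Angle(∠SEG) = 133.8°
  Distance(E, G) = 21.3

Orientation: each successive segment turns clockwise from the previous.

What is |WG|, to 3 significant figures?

29.3

W is at the origin; WF runs at -160.3° with length 13.4, so F = (-12.6, -4.52). ∠WFD = 118.6° gives FD at 138° from the x-axis; with |FD| = 12.8, D = (-22.2, 4.00). ∠FDS = 61.6° gives DS at 19.9° from the x-axis; with |DS| = 12.2, S = (-10.7, 8.15). ∠DSE = 96.3° gives SE at -63.8° from the x-axis; with |SE| = 17.4, E = (-3.02, -7.46). ∠SEG = 133.8° gives EG at -110° from the x-axis; with |EG| = 21.3, G = (-10.3, -27.5). Then |WG| = |G − W| = 29.3.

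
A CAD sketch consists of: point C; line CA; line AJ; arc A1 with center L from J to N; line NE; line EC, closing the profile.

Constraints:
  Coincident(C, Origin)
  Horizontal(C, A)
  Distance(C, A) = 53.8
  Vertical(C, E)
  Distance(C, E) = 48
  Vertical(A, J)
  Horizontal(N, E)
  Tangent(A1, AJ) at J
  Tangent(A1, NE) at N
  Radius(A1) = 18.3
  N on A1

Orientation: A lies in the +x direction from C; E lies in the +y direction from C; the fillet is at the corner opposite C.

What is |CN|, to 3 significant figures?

59.7

C is at the origin; C and A share the same y with |CA| = 53.8 and A on the +x side, so A = (53.8, 0.00). CE is vertical with |CE| = 48.0 and E on the +y side, so E = (0.00, 48.0). The virtual corner opposite C is at (53.8, 48.0). The tangent condition forces LJ to be normal to AJ and A1 meets NE tangentially, so LN is at right angles to NE, with radius 18.3, so the center L sits 18.3 in from both sides at L = (35.5, 29.7). That places the tangent points at J = (53.8, 29.7) on AJ and N = (35.5, 48.0) on NE. Then |CN| = |N − C| = 59.7.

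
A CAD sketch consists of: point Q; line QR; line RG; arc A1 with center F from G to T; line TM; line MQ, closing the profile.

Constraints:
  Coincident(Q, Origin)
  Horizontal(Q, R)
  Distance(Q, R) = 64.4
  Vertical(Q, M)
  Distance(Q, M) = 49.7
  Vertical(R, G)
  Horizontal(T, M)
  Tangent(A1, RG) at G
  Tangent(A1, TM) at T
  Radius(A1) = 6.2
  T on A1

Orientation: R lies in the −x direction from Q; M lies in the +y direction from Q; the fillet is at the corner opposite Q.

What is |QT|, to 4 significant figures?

76.53

Q is at the origin; Q and R share the same y with |QR| = 64.4 and R on the −x side, so R = (-64.40, 0.000). QM is vertical with |QM| = 49.7 and M on the +y side, so M = (0.000, 49.70). The virtual corner opposite Q is at (-64.40, 49.70). A1 meets RG tangentially, so FG is at right angles to RG and the tangent condition forces FT to be normal to TM, with radius 6.2, so the center F sits 6.2 in from both sides at F = (-58.20, 43.50). That places the tangent points at G = (-64.40, 43.50) on RG and T = (-58.20, 49.70) on TM. Then |QT| = |T − Q| = 76.53.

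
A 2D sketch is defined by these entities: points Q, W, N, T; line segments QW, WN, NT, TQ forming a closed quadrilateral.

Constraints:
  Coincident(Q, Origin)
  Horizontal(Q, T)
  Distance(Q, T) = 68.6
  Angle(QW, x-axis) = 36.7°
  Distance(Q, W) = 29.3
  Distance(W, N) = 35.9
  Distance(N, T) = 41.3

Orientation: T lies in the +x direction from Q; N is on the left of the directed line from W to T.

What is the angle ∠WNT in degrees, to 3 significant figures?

77.3°

Checks: |WN| = 35.90 ✓; |NT| = 41.30 ✓.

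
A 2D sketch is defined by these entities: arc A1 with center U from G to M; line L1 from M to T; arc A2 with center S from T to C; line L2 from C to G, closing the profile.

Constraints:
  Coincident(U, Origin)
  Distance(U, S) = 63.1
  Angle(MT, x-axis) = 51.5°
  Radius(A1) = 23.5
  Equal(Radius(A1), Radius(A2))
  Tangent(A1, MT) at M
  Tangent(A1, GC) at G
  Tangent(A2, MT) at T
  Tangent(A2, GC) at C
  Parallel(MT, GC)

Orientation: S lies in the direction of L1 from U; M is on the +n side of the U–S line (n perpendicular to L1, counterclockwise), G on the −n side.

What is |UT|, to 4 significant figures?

67.33

Tangency of A1 to both parallel lines with radius 23.5 puts M and G at U ± 23.5·n: M = (-18.39, 14.63), G = (18.39, -14.63). Equal radii place T and C the same way about S: T = S + 23.5·n = (20.89, 64.01), C = S − 23.5·n = (57.67, 34.75). Then |UT| = |T − U| = 67.33.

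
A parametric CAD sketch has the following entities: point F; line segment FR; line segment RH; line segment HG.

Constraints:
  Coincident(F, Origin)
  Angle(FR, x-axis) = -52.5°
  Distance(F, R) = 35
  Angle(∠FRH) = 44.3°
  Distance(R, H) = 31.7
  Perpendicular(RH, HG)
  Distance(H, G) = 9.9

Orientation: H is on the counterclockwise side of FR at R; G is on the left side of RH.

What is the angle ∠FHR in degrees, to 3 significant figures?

74.8°

F is at the origin; FR runs at -52.5° with length 35.0, so R = 35.0·(cos -52.5°, sin -52.5°) = (21.3, -27.8). ∠FRH = 44.3°, so RH runs at -52.5° + (180° − 44.3°) = 83.2° from the x-axis; with |RH| = 31.7, H = R + 31.7·(cos 83.2°, sin 83.2°) = (25.1, 3.71). Then cos ∠FHR = HF·HR / (|HF||HR|), giving 74.8°.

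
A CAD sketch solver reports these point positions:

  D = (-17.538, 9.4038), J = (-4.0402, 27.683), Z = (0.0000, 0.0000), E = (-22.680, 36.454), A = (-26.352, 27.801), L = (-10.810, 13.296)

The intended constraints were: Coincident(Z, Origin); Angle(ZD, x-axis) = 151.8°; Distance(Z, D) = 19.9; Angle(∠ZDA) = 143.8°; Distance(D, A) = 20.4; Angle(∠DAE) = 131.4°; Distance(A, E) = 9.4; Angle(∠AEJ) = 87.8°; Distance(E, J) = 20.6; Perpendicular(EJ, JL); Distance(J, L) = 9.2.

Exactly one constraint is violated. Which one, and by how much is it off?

Distance(J, L) = 9.2 — off by 6.70.

Z = (0.00, 0.00) ✓; ZD at 151.8° ✓; |ZD| = 19.90 ✓; ∠ZDA = 143.8° ✓; |DA| = 20.40 ✓; ∠DAE = 131.4° ✓; |AE| = 9.400 ✓; ∠AEJ = 87.80° ✓; |EJ| = 20.60 ✓; ∠(EJ, JL) = 90.00° ✓; |JL| = 15.90 ✗.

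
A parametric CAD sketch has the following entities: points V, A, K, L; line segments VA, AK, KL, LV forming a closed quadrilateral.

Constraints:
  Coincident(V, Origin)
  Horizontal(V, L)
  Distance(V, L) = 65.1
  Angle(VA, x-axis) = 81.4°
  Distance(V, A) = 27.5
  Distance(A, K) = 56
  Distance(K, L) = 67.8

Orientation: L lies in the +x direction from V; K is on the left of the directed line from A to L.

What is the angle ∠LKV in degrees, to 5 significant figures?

51.832°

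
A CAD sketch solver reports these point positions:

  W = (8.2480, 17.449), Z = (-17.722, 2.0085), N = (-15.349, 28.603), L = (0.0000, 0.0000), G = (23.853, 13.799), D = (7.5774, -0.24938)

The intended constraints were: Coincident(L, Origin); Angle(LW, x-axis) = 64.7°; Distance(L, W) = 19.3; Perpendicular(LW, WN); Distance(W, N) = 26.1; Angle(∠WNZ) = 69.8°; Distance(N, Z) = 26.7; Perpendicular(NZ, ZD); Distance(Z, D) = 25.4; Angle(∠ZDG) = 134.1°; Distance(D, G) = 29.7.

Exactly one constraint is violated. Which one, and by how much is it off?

Distance(D, G) = 29.7 — off by 8.20.

L = (0.00, 0.00) ✓; LW at 64.70° ✓; |LW| = 19.30 ✓; ∠(LW, WN) = 90.00° ✓; |WN| = 26.10 ✓; ∠WNZ = 69.80° ✓; |NZ| = 26.70 ✓; ∠(NZ, ZD) = 90.00° ✓; |ZD| = 25.40 ✓; ∠ZDG = 134.1° ✓; |DG| = 21.50 ✗.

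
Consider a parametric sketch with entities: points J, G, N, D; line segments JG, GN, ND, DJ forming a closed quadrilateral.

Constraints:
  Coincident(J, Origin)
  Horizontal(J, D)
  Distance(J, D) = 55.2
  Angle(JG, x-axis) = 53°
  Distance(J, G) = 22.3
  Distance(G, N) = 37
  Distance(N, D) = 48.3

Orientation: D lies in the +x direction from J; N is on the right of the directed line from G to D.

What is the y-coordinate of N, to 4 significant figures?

-19.10

Checks: |GN| = 37.00 ✓; |ND| = 48.30 ✓.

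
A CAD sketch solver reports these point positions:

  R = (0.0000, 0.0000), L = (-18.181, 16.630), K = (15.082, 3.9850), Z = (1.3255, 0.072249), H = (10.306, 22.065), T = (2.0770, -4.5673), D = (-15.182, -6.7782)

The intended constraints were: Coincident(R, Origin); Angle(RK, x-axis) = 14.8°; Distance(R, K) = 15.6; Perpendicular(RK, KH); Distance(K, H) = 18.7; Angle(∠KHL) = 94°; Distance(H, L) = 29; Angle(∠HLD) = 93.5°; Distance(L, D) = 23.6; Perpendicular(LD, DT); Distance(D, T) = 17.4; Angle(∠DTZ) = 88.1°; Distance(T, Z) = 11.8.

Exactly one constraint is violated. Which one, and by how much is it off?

Distance(T, Z) = 11.8 — off by 7.10.

R = (0.00, 0.00) ✓; RK at 14.80° ✓; |RK| = 15.60 ✓; ∠(RK, KH) = 90.00° ✓; |KH| = 18.70 ✓; ∠KHL = 94.00° ✓; |HL| = 29.00 ✓; ∠HLD = 93.50° ✓; |LD| = 23.60 ✓; ∠(LD, DT) = 90.00° ✓; |DT| = 17.40 ✓; ∠DTZ = 88.10° ✓; |TZ| = 4.700 ✗.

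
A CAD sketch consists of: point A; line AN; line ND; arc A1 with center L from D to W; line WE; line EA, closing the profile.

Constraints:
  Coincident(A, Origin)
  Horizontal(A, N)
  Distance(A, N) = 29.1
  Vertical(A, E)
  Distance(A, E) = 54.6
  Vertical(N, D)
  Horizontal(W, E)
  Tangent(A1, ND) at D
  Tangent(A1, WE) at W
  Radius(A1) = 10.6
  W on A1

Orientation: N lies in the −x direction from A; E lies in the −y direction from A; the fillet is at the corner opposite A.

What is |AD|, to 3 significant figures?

52.8

A is at the origin; AN is horizontal with |AN| = 29.1 and N on the −x side, so N = (-29.1, 0.00). A and E share the same x with |AE| = 54.6 and E on the −y side, so E = (0.00, -54.6). The virtual corner opposite A is at (-29.1, -54.6). Tangency of A1 to ND means the radius LD is perpendicular to ND and tangency of A1 to WE means the radius LW is perpendicular to WE, with radius 10.6, so the center L sits 10.6 in from both sides at L = (-18.5, -44.0). That places the tangent points at D = (-29.1, -44.0) on ND and W = (-18.5, -54.6) on WE. Then |AD| = |D − A| = 52.8.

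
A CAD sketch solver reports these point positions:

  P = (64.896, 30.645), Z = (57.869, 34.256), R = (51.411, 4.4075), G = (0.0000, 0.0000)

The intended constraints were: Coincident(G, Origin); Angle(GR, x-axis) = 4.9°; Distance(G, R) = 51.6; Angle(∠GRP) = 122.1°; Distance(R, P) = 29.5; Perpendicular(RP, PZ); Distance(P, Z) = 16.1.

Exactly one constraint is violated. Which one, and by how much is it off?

Distance(P, Z) = 16.1 — off by 8.20.

G = (0.00, 0.00) ✓; GR at 4.900° ✓; |GR| = 51.60 ✓; ∠GRP = 122.1° ✓; |RP| = 29.50 ✓; ∠(RP, PZ) = 90.00° ✓; |PZ| = 7.901 ✗.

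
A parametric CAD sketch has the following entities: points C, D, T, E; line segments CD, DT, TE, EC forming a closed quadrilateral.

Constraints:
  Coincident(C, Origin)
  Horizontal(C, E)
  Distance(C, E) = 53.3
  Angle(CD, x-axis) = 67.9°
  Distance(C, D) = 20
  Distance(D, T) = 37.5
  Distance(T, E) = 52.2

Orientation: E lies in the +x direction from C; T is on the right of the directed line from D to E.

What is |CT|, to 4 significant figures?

19.42

Checks: |DT| = 37.50 ✓; |TE| = 52.20 ✓.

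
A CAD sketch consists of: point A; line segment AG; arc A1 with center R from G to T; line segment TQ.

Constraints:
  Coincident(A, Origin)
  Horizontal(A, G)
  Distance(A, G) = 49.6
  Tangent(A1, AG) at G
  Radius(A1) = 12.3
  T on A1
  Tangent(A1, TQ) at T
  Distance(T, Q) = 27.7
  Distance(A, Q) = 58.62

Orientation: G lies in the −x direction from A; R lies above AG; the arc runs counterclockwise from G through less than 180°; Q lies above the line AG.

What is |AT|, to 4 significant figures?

39.99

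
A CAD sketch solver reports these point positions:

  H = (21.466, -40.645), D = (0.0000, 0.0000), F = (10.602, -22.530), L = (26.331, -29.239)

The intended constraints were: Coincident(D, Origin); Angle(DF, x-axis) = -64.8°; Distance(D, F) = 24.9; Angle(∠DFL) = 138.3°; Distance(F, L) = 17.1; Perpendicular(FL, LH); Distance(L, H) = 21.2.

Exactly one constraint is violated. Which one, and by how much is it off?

Distance(L, H) = 21.2 — off by 8.80.

D = (0.00, 0.00) ✓; DF at -64.80° ✓; |DF| = 24.90 ✓; ∠DFL = 138.3° ✓; |FL| = 17.10 ✓; ∠(FL, LH) = 90.00° ✓; |LH| = 12.40 ✗.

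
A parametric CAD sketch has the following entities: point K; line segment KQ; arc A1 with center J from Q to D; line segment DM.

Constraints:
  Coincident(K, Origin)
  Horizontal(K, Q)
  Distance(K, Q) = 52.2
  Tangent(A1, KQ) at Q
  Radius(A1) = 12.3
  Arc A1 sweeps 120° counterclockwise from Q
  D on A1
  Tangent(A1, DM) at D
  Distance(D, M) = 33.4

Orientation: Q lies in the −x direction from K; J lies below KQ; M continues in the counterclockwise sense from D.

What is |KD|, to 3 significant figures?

65.5

Since A1 is tangent to KQ there, JQ ⟂ KQ, so J = Q + (0, -12.3) = (-52.2, -12.3). On A1, Q sits at bearing 90° from J; a 120° counterclockwise sweep puts D at bearing 210°, so D = J + 12.3·(cos 210°, sin 210°) = (-62.9, -18.5). Then |KD| = |D − K| = 65.5.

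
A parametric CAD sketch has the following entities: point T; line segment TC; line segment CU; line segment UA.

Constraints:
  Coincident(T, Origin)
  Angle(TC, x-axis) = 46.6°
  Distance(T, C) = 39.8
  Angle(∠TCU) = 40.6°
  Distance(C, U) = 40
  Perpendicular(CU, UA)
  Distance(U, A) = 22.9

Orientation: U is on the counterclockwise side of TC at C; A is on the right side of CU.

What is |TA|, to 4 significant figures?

49.77

∠TCU = 40.6°, so CU runs at 46.6° + (180° − 40.6°) = 186.0° from the x-axis; with |CU| = 40.0, U = C + 40.0·(cos 186.0°, sin 186.0°) = (-12.43, 24.74). CU ⟂ UA; with |UA| = 22.9 on the right of CU, A = U + 22.9·(-0.1045, 0.9945) = (-14.83, 47.51). Then |TA| = |A − T| = 49.77.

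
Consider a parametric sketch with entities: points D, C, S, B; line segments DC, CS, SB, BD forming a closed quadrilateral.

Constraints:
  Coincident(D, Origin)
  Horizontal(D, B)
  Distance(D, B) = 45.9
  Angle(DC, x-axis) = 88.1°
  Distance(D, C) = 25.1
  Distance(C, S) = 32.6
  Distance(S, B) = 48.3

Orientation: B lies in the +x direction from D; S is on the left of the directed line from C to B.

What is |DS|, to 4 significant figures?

52.05

Checks: |CS| = 32.60 ✓; |SB| = 48.30 ✓.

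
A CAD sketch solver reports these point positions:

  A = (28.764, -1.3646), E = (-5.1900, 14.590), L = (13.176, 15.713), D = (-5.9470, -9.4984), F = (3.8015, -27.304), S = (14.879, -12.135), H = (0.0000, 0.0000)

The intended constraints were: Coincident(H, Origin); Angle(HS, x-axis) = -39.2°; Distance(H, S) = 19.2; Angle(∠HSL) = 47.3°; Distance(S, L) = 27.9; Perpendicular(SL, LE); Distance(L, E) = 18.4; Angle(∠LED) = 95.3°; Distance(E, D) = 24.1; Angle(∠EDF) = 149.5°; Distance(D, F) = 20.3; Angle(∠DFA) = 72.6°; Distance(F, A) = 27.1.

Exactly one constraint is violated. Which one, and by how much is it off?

Distance(F, A) = 27.1 — off by 8.90.

H = (0.00, 0.00) ✓; HS at -39.20° ✓; |HS| = 19.20 ✓; ∠HSL = 47.30° ✓; |SL| = 27.90 ✓; ∠(SL, LE) = 90.00° ✓; |LE| = 18.40 ✓; ∠LED = 95.30° ✓; |ED| = 24.10 ✓; ∠EDF = 149.5° ✓; |DF| = 20.30 ✓; ∠DFA = 72.60° ✓; |FA| = 36.00 ✗.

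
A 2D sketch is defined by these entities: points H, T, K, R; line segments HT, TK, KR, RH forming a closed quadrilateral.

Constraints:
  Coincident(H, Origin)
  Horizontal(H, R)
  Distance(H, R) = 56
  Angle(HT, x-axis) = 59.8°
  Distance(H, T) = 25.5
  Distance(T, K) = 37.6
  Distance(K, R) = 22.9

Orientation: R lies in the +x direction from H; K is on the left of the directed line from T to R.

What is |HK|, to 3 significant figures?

55.1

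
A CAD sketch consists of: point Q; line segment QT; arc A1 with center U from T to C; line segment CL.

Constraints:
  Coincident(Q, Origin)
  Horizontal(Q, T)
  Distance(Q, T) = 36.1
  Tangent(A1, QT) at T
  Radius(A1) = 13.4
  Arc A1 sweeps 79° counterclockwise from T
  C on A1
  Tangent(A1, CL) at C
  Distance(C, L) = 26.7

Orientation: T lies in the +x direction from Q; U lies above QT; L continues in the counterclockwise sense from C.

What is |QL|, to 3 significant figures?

65.8

Q is at the origin; Q and T share the same y with |QT| = 36.1 and T on the +x side, so T = (36.1, 0.00). Tangency of A1 to QT means the radius UT is perpendicular to QT, so U = T + (0, 13.4) = (36.1, 13.4). On A1, T sits at bearing -90° from U; a 79° counterclockwise sweep puts C at bearing -11°, so C = U + 13.4·(cos -11°, sin -11°) = (49.3, 10.8). Since A1 is tangent to CL there, UC ⟂ CL, so CL runs along (−sin -11°, cos -11°); with |CL| = 26.7, L = (54.3, 37.1). Then |QL| = |L − Q| = 65.8.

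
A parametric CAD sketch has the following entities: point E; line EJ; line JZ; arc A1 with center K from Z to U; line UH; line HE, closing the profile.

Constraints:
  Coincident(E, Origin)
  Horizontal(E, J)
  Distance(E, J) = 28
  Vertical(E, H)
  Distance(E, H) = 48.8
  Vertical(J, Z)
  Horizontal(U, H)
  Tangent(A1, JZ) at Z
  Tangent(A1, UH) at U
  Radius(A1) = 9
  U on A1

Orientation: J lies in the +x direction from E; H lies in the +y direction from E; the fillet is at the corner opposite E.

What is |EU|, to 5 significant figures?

52.368

E is at the origin; EJ is horizontal with |EJ| = 28.0 and J on the +x side, so J = (28.000, 0.0000). EH is vertical with |EH| = 48.8 and H on the +y side, so H = (0.0000, 48.800). The virtual corner opposite E is at (28.000, 48.800). Since A1 is tangent to JZ there, KZ ⟂ JZ and tangency of A1 to UH means the radius KU is perpendicular to UH, with radius 9.0, so the center K sits 9.0 in from both sides at K = (19.000, 39.800). That places the tangent points at Z = (28.000, 39.800) on JZ and U = (19.000, 48.800) on UH. Then |EU| = |U − E| = 52.368.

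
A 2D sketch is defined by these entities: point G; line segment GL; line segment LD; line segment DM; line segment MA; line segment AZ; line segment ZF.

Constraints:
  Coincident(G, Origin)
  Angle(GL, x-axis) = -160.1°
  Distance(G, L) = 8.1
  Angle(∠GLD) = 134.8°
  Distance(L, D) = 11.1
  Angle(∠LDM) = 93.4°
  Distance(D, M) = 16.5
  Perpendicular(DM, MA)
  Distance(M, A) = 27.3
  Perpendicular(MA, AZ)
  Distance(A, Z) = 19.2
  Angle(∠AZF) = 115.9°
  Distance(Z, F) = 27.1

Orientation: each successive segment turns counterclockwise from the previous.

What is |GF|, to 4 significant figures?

23.94

The perpendicularity gives AZ at right angles to MA, so AZ runs at 151.7°; with |AZ| = 19.2, Z = (-1.725, 12.49). ∠AZF = 115.9° gives ZF at -144.2° from the x-axis; with |ZF| = 27.1, F = (-23.70, -3.361). Then |GF| = |F − G| = 23.94.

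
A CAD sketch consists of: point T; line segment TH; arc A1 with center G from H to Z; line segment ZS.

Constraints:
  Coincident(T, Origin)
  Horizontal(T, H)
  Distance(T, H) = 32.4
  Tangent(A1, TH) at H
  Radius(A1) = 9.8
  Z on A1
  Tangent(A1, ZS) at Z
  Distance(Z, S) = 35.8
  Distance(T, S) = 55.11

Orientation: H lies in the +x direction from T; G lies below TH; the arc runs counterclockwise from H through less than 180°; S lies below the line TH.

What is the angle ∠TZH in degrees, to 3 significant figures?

103°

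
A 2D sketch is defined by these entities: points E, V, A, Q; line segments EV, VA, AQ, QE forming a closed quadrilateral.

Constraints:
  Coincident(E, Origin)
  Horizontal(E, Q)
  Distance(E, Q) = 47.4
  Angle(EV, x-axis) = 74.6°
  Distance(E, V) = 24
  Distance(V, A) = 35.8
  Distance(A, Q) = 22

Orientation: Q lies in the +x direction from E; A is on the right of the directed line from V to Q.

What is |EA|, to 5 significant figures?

27.193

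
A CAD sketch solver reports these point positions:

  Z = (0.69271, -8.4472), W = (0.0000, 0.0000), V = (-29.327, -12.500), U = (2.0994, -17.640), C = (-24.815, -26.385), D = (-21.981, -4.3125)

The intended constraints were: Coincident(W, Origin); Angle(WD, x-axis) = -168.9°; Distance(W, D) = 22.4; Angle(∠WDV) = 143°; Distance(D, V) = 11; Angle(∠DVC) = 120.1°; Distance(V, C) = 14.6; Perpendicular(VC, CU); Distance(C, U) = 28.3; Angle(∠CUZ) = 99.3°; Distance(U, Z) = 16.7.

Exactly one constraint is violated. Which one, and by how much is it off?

Distance(U, Z) = 16.7 — off by 7.40.

W = (0.00, 0.00) ✓; WD at -168.9° ✓; |WD| = 22.40 ✓; ∠WDV = 143.0° ✓; |DV| = 11.00 ✓; ∠DVC = 120.1° ✓; |VC| = 14.60 ✓; ∠(VC, CU) = 90.00° ✓; |CU| = 28.30 ✓; ∠CUZ = 99.30° ✓; |UZ| = 9.300 ✗.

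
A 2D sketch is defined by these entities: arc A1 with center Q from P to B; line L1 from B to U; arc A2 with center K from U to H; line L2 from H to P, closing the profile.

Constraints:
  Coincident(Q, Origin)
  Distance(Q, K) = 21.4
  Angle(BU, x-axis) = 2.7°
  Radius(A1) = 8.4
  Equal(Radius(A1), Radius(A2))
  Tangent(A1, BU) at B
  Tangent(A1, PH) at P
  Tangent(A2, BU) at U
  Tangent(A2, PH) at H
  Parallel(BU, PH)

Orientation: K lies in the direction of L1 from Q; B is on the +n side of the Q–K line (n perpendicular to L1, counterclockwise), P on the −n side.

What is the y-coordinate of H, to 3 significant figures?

-7.38

Tangency of A1 to both parallel lines with radius 8.4 puts B and P at Q ± 8.4·n: B = (-0.396, 8.39), P = (0.396, -8.39). Equal radii place U and H the same way about K: U = K + 8.4·n = (21.0, 9.40), H = K − 8.4·n = (21.8, -7.38). So H.y = -7.38.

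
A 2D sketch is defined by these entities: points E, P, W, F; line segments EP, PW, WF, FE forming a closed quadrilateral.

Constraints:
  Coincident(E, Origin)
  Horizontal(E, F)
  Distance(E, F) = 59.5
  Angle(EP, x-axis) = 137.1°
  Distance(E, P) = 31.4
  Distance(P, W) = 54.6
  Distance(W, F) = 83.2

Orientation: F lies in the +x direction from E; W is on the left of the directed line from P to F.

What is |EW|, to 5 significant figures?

66.425

E is at the origin; E and F share the same y with |EF| = 59.5 and F in +x, so F = (59.5, 0). EP runs at 137.1° with |EP| = 31.4, so P = (-23.002, 21.375). W is determined by |PW| = 54.6 and |WF| = 83.2 together: it lies at the intersection of circle(P, 54.6) and circle(F, 83.2). With |PF| = 85.226, the foot of the radical line on PF is 19.491 from P and the perpendicular offset is √(54.6² − 19.491²) = 51.002. Taking the left-of-PF solution: W = (8.6581, 65.858).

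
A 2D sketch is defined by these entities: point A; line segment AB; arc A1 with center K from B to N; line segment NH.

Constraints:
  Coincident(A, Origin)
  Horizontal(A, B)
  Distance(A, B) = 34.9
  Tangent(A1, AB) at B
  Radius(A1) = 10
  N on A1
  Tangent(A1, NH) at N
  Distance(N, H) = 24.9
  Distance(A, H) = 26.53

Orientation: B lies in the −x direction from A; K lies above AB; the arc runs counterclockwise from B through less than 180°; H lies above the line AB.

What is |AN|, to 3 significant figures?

27.2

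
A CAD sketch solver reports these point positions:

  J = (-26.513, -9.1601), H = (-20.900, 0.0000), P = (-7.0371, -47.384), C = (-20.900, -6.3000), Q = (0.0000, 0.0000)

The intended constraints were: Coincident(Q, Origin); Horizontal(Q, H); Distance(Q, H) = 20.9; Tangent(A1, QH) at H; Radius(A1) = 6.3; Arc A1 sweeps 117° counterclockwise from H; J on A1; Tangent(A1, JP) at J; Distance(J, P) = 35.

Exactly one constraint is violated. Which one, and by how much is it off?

Distance(J, P) = 35 — off by 7.90.

Q = (0.00, 0.00) ✓; Q.y = 0.00, H.y = 0.00 ✓; |QH| = 20.90 ✓; ∠(CH, HQ) = 90.00° ✓; |CH| = 6.300 ✓; bearing(C→J) − bearing(C→H) = 117.0° ✓; |CJ| = 6.300 ✓; ∠(CJ, JP) = 90.00° ✓; |JP| = 42.90 ✗.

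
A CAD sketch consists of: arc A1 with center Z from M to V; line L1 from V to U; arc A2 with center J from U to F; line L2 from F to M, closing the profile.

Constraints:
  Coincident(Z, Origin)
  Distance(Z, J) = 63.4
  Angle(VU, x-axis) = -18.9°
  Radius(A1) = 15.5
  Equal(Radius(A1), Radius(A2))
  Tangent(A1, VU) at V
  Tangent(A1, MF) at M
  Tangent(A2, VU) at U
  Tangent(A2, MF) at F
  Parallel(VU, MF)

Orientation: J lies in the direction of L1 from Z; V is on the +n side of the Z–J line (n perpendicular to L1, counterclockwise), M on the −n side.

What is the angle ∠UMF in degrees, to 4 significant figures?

26.06°

The slot axis is L1's direction at -18.9°, so u = (cos -18.9°, sin -18.9°) = (0.9461, -0.3239) and n = (−sin -18.9°, cos -18.9°) = (0.3239, 0.9461). Z is at the origin and J lies 63.4 along u from Z, so J = 63.4·u = (59.98, -20.54). Tangency of A1 to both parallel lines with radius 15.5 puts V and M at Z ± 15.5·n: V = (5.021, 14.66), M = (-5.021, -14.66). Equal radii place U and F the same way about J: U = J + 15.5·n = (65.00, -5.872), F = J − 15.5·n = (54.96, -35.20). Then cos ∠UMF = MU·MF / (|MU||MF|), giving 26.06°.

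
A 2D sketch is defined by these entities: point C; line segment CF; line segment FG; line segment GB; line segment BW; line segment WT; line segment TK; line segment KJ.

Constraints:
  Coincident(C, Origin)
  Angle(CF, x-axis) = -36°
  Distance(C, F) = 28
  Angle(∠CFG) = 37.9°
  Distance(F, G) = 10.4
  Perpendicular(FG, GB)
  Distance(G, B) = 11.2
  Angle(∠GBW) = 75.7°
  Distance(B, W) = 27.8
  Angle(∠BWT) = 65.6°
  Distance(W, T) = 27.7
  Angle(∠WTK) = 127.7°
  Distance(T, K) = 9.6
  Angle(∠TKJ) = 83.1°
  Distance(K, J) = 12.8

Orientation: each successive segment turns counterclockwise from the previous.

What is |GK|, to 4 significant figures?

17.12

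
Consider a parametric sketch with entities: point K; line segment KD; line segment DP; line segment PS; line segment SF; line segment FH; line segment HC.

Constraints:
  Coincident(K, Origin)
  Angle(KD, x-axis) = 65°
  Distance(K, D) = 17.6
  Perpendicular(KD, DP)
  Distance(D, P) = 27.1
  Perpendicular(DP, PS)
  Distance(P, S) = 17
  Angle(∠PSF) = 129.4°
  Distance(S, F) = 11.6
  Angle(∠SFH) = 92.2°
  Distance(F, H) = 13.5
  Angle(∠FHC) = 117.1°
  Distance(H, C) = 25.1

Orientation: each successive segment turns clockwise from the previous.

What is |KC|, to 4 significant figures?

32.38

K is at the origin; KD runs at 65.0° with length 17.6, so D = (7.438, 15.95). The perpendicularity gives DP at right angles to KD, so DP runs at -25.00°; with |DP| = 27.1, P = (32.00, 4.498). DP is perpendicular to PS, so PS runs at -115.0°; with |PS| = 17.0, S = (24.81, -10.91). ∠PSF = 129.4° gives SF at -165.6° from the x-axis; with |SF| = 11.6, F = (13.58, -13.79). ∠SFH = 92.2° gives FH at 106.6° from the x-axis; with |FH| = 13.5, H = (9.722, -0.8566). ∠FHC = 117.1° gives HC at 43.70° from the x-axis; with |HC| = 25.1, C = (27.87, 16.48). Then |KC| = |C − K| = 32.38.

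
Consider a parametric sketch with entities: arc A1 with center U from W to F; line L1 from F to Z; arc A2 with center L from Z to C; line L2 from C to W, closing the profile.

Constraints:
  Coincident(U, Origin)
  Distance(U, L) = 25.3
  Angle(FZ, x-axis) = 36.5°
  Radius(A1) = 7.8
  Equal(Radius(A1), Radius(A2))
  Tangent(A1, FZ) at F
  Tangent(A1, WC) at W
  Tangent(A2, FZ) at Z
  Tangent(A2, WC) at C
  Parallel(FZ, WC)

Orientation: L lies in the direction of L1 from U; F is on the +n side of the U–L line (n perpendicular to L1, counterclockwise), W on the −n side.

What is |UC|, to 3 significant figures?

26.5

The slot axis is L1's direction at 36.5°, so u = (cos 36.5°, sin 36.5°) = (0.804, 0.595) and n = (−sin 36.5°, cos 36.5°) = (-0.595, 0.804). U is at the origin and L lies 25.3 along u from U, so L = 25.3·u = (20.3, 15.0). Tangency of A1 to both parallel lines with radius 7.8 puts F and W at U ± 7.8·n: F = (-4.64, 6.27), W = (4.64, -6.27). Equal radii place Z and C the same way about L: Z = L + 7.8·n = (15.7, 21.3), C = L − 7.8·n = (25.0, 8.78). Then |UC| = |C − U| = 26.5.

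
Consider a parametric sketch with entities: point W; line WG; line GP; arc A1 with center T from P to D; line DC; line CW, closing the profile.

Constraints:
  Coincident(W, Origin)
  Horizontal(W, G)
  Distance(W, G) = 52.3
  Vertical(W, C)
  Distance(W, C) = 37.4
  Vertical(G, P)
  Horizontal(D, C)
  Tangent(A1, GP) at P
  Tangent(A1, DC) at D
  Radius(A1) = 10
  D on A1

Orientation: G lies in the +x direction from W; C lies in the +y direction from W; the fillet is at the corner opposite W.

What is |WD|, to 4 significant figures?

56.46

W is at the origin; WG is horizontal with |WG| = 52.3 and G on the +x side, so G = (52.30, 0.000). W and C share the same x with |WC| = 37.4 and C on the +y side, so C = (0.000, 37.40). The virtual corner opposite W is at (52.30, 37.40). A1 meets GP tangentially, so TP is at right angles to GP and since A1 is tangent to DC there, TD ⟂ DC, with radius 10.0, so the center T sits 10.0 in from both sides at T = (42.30, 27.40). That places the tangent points at P = (52.30, 27.40) on GP and D = (42.30, 37.40) on DC. Then |WD| = |D − W| = 56.46.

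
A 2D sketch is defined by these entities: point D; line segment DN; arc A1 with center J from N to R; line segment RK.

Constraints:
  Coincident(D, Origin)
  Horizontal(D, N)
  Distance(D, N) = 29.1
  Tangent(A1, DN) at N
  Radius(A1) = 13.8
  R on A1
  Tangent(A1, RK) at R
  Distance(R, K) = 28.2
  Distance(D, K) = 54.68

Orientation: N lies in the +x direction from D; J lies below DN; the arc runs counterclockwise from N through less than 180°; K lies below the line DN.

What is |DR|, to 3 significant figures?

26.7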